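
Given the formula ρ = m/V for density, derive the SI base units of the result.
Units of each symbol in ρ = m/V:
  m (mass): kg
  V (volume): m³  → in the denominator, contributes 1/m³

Multiplying the contributions: [kg] · [1/m³]
Adding exponents of each base unit: kg: 1, m: -3
SI base units of density: kg/m³

Answer: kg/m³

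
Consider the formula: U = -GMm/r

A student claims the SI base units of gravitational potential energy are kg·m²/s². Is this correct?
Units of each symbol in U = -GMm/r:
  G (gravitational constant): m³/(kg·s²)
  M (mass): kg
  m (mass): kg
  r (distance): m  → in the denominator, contributes 1/m
  The minus sign does not affect the units.

Multiplying the contributions: [m³/(kg·s²)] · [kg] · [kg] · [1/m]
Adding exponents of each base unit: kg: 1, m: 2, s: -2
SI base units of gravitational potential energy: kg·m²/s²

The claimed units kg·m²/s² match the derived units, so the claim is correct.

Answer: Yes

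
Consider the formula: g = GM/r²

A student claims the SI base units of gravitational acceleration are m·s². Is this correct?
Units of each symbol in g = GM/r²:
  G (gravitational constant): m³/(kg·s²)
  M (mass): kg
  r (distance): m  → to the power 2 in the denominator, contributes 1/m²

Multiplying the contributions: [m³/(kg·s²)] · [kg] · [1/m²]
Adding exponents of each base unit: m: 1, s: -2
SI base units of gravitational acceleration: m/s²

The claimed units m·s² (exponents m: 1, s: 2) do not match the derived units m/s² (exponents m: 1, s: -2), so the claim is incorrect.

Answer: No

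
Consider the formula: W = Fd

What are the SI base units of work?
Units of each symbol in W = Fd:
  F (force): kg·m/s²
  d (displacement): m

Multiplying the contributions: [kg·m/s²] · [m]
Adding exponents of each base unit: kg: 1, m: 2, s: -2
SI base units of work: kg·m²/s²

Answer: kg·m²/s²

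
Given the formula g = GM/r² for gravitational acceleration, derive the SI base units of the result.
Units of each symbol in g = GM/r²:
  G (gravitational constant): m³/(kg·s²)
  M (mass): kg
  r (distance): m  → to the power 2 in the denominator, contributes 1/m²

Multiplying the contributions: [m³/(kg·s²)] · [kg] · [1/m²]
Adding exponents of each base unit: m: 1, s: -2
SI base units of gravitational acceleration: m/s²

Answer: m/s²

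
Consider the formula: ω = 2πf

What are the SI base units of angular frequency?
Units of each symbol in ω = 2πf:
  f (frequency): 1/s
  The factor 2π is dimensionless.

Multiplying the contributions: [1/s]
Adding exponents of each base unit: s: -1
SI base units of angular frequency: 1/s

Answer: 1/s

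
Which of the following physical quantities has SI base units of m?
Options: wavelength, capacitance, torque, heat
Checking the SI base units of each option:
  wavelength (λ = v/f): m  ✓ matches
  capacitance (C = Q/V): s⁴·A²/(kg·m²)  ✗
  torque (τ = Fr): kg·m²/s²  ✗
  heat (Q = mcΔT): kg·m²/s²  ✗

Only wavelength has units m.

Answer: wavelength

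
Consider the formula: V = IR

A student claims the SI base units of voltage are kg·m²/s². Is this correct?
Units of each symbol in V = IR:
  I (current): A
  R (resistance, in ohms): kg·m²/(s³·A²)

Multiplying the contributions: [A] · [kg·m²/(s³·A²)]
Adding exponents of each base unit: kg: 1, m: 2, s: -3, A: -1
SI base units of voltage: kg·m²/(s³·A)

The claimed units kg·m²/s² (exponents kg: 1, m: 2, s: -2) do not match the derived units kg·m²/(s³·A) (exponents kg: 1, m: 2, s: -3, A: -1), so the claim is incorrect.

Answer: No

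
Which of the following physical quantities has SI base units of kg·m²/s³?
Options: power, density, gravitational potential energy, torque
Checking the SI base units of each option:
  power (P = W/t): kg·m²/s³  ✓ matches
  density (ρ = m/V): kg/m³  ✗
  gravitational potential energy (U = -GMm/r): kg·m²/s²  ✗
  torque (τ = Fr): kg·m²/s²  ✗

Only power has units kg·m²/s³.

Answer: power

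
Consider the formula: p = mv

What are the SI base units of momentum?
Units of each symbol in p = mv:
  m (mass): kg
  v (velocity): m/s

Multiplying the contributions: [kg] · [m/s]
Adding exponents of each base unit: kg: 1, m: 1, s: -1
SI base units of momentum: kg·m/s

Answer: kg·m/s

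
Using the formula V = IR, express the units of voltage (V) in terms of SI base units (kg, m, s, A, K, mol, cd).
Units of each symbol in V = IR:
  I (current): A
  R (resistance, in ohms): kg·m²/(s³·A²)

Multiplying the contributions: [A] · [kg·m²/(s³·A²)]
Adding exponents of each base unit: kg: 1, m: 2, s: -3, A: -1
SI base units of voltage: kg·m²/(s³·A)

Answer: kg·m²/(s³·A)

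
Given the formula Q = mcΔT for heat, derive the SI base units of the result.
Units of each symbol in Q = mcΔT:
  m (mass): kg
  c (specific heat capacity, in J/(kg·K)): m²/(s²·K)
  ΔT (temperature change): K

Multiplying the contributions: [kg] · [m²/(s²·K)] · [K]
Adding exponents of each base unit: kg: 1, m: 2, s: -2
SI base units of heat: kg·m²/s²

Answer: kg·m²/s²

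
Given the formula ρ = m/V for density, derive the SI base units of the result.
Units of each symbol in ρ = m/V:
  m (mass): kg
  V (volume): m³  → in the denominator, contributes 1/m³

Multiplying the contributions: [kg] · [1/m³]
Adding exponents of each base unit: kg: 1, m: -3
SI base units of density: kg/m³

Answer: kg/m³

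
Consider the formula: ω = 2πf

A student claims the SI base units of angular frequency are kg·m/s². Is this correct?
Units of each symbol in ω = 2πf:
  f (frequency): 1/s
  The factor 2π is dimensionless.

Multiplying the contributions: [1/s]
Adding exponents of each base unit: s: -1
SI base units of angular frequency: 1/s

The claimed units kg·m/s² (exponents kg: 1, m: 1, s: -2) do not match the derived units 1/s (exponents s: -1), so the claim is incorrect.

Answer: No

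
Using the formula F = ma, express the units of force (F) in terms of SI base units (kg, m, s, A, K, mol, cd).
Units of each symbol in F = ma:
  m (mass): kg
  a (acceleration): m/s²

Multiplying the contributions: [kg] · [m/s²]
Adding exponents of each base unit: kg: 1, m: 1, s: -2
SI base units of force: kg·m/s²

Answer: kg·m/s²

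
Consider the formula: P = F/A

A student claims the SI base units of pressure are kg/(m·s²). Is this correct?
Units of each symbol in P = F/A:
  F (force): kg·m/s²
  A (area): m²  → in the denominator, contributes 1/m²

Multiplying the contributions: [kg·m/s²] · [1/m²]
Adding exponents of each base unit: kg: 1, m: -1, s: -2
SI base units of pressure: kg/(m·s²)

The claimed units kg/(m·s²) match the derived units, so the claim is correct.

Answer: Yes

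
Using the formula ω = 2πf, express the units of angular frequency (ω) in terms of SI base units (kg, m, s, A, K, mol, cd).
Units of each symbol in ω = 2πf:
  f (frequency): 1/s
  The factor 2π is dimensionless.

Multiplying the contributions: [1/s]
Adding exponents of each base unit: s: -1
SI base units of angular frequency: 1/s

Answer: 1/s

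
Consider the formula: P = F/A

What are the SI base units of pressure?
Units of each symbol in P = F/A:
  F (force): kg·m/s²
  A (area): m²  → in the denominator, contributes 1/m²

Multiplying the contributions: [kg·m/s²] · [1/m²]
Adding exponents of each base unit: kg: 1, m: -1, s: -2
SI base units of pressure: kg/(m·s²)

Answer: kg/(m·s²)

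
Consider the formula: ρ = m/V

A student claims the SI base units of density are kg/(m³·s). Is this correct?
Units of each symbol in ρ = m/V:
  m (mass): kg
  V (volume): m³  → in the denominator, contributes 1/m³

Multiplying the contributions: [kg] · [1/m³]
Adding exponents of each base unit: kg: 1, m: -3
SI base units of density: kg/m³

The claimed units kg/(m³·s) (exponents kg: 1, m: -3, s: -1) do not match the derived units kg/m³ (exponents kg: 1, m: -3), so the claim is incorrect.

Answer: No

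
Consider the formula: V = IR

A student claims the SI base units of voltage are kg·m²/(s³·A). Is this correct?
Units of each symbol in V = IR:
  I (current): A
  R (resistance, in ohms): kg·m²/(s³·A²)

Multiplying the contributions: [A] · [kg·m²/(s³·A²)]
Adding exponents of each base unit: kg: 1, m: 2, s: -3, A: -1
SI base units of voltage: kg·m²/(s³·A)

The claimed units kg·m²/(s³·A) match the derived units, so the claim is correct.

Answer: Yes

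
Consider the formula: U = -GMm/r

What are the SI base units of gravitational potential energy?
Units of each symbol in U = -GMm/r:
  G (gravitational constant): m³/(kg·s²)
  M (mass): kg
  m (mass): kg
  r (distance): m  → in the denominator, contributes 1/m
  The minus sign does not affect the units.

Multiplying the contributions: [m³/(kg·s²)] · [kg] · [kg] · [1/m]
Adding exponents of each base unit: kg: 1, m: 2, s: -2
SI base units of gravitational potential energy: kg·m²/s²

Answer: kg·m²/s²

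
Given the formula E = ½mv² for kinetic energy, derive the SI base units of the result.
Units of each symbol in E = ½mv²:
  m (mass): kg
  v (speed): m/s  → to the power 2, contributes m²/s²
  The factor ½ is dimensionless.

Multiplying the contributions: [kg] · [m²/s²]
Adding exponents of each base unit: kg: 1, m: 2, s: -2
SI base units of kinetic energy: kg·m²/s²

Answer: kg·m²/s²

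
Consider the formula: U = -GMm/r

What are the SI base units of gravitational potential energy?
Units of each symbol in U = -GMm/r:
  G (gravitational constant): m³/(kg·s²)
  M (mass): kg
  m (mass): kg
  r (distance): m  → in the denominator, contributes 1/m
  The minus sign does not affect the units.

Multiplying the contributions: [m³/(kg·s²)] · [kg] · [kg] · [1/m]
Adding exponents of each base unit: kg: 1, m: 2, s: -2
SI base units of gravitational potential energy: kg·m²/s²

Answer: kg·m²/s²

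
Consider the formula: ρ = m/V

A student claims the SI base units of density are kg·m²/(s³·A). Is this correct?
Units of each symbol in ρ = m/V:
  m (mass): kg
  V (volume): m³  → in the denominator, contributes 1/m³

Multiplying the contributions: [kg] · [1/m³]
Adding exponents of each base unit: kg: 1, m: -3
SI base units of density: kg/m³

The claimed units kg·m²/(s³·A) (exponents kg: 1, m: 2, s: -3, A: -1) do not match the derived units kg/m³ (exponents kg: 1, m: -3), so the claim is incorrect.

Answer: No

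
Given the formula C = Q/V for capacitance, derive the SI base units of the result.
Units of each symbol in C = Q/V:
  Q (charge, in coulombs): s·A
  V (voltage, in volts): kg·m²/(s³·A)  → in the denominator, contributes s³·A/(kg·m²)

Multiplying the contributions: [s·A] · [s³·A/(kg·m²)]
Adding exponents of each base unit: kg: -1, m: -2, s: 4, A: 2
SI base units of capacitance: s⁴·A²/(kg·m²)

Answer: s⁴·A²/(kg·m²)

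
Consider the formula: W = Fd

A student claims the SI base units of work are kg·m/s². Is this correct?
Units of each symbol in W = Fd:
  F (force): kg·m/s²
  d (displacement): m

Multiplying the contributions: [kg·m/s²] · [m]
Adding exponents of each base unit: kg: 1, m: 2, s: -2
SI base units of work: kg·m²/s²

The claimed units kg·m/s² (exponents kg: 1, m: 1, s: -2) do not match the derived units kg·m²/s² (exponents kg: 1, m: 2, s: -2), so the claim is incorrect.

Answer: No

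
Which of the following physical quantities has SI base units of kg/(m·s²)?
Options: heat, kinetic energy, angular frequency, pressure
Checking the SI base units of each option:
  heat (Q = mcΔT): kg·m²/s²  ✗
  kinetic energy (E = ½mv²): kg·m²/s²  ✗
  angular frequency (ω = 2πf): 1/s  ✗
  pressure (P = F/A): kg/(m·s²)  ✓ matches

Only pressure has units kg/(m·s²).

Answer: pressure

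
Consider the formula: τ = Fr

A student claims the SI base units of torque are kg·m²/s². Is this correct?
Units of each symbol in τ = Fr:
  F (force): kg·m/s²
  r (lever arm): m

Multiplying the contributions: [kg·m/s²] · [m]
Adding exponents of each base unit: kg: 1, m: 2, s: -2
SI base units of torque: kg·m²/s²

The claimed units kg·m²/s² match the derived units, so the claim is correct.

Answer: Yes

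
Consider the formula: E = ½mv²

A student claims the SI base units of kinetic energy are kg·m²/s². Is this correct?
Units of each symbol in E = ½mv²:
  m (mass): kg
  v (speed): m/s  → to the power 2, contributes m²/s²
  The factor ½ is dimensionless.

Multiplying the contributions: [kg] · [m²/s²]
Adding exponents of each base unit: kg: 1, m: 2, s: -2
SI base units of kinetic energy: kg·m²/s²

The claimed units kg·m²/s² match the derived units, so the claim is correct.

Answer: Yes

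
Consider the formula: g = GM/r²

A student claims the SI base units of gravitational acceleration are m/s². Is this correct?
Units of each symbol in g = GM/r²:
  G (gravitational constant): m³/(kg·s²)
  M (mass): kg
  r (distance): m  → to the power 2 in the denominator, contributes 1/m²

Multiplying the contributions: [m³/(kg·s²)] · [kg] · [1/m²]
Adding exponents of each base unit: m: 1, s: -2
SI base units of gravitational acceleration: m/s²

The claimed units m/s² match the derived units, so the claim is correct.

Answer: Yes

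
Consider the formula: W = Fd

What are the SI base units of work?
Units of each symbol in W = Fd:
  F (force): kg·m/s²
  d (displacement): m

Multiplying the contributions: [kg·m/s²] · [m]
Adding exponents of each base unit: kg: 1, m: 2, s: -2
SI base units of work: kg·m²/s²

Answer: kg·m²/s²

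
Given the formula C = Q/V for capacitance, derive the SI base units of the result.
Units of each symbol in C = Q/V:
  Q (charge, in coulombs): s·A
  V (voltage, in volts): kg·m²/(s³·A)  → in the denominator, contributes s³·A/(kg·m²)

Multiplying the contributions: [s·A] · [s³·A/(kg·m²)]
Adding exponents of each base unit: kg: -1, m: -2, s: 4, A: 2
SI base units of capacitance: s⁴·A²/(kg·m²)

Answer: s⁴·A²/(kg·m²)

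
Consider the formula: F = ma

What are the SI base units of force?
Units of each symbol in F = ma:
  m (mass): kg
  a (acceleration): m/s²

Multiplying the contributions: [kg] · [m/s²]
Adding exponents of each base unit: kg: 1, m: 1, s: -2
SI base units of force: kg·m/s²

Answer: kg·m/s²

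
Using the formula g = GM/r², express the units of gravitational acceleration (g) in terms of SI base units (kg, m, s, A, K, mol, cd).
Units of each symbol in g = GM/r²:
  G (gravitational constant): m³/(kg·s²)
  M (mass): kg
  r (distance): m  → to the power 2 in the denominator, contributes 1/m²

Multiplying the contributions: [m³/(kg·s²)] · [kg] · [1/m²]
Adding exponents of each base unit: m: 1, s: -2
SI base units of gravitational acceleration: m/s²

Answer: m/s²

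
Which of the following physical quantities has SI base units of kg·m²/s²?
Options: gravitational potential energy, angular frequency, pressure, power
Checking the SI base units of each option:
  gravitational potential energy (U = -GMm/r): kg·m²/s²  ✓ matches
  angular frequency (ω = 2πf): 1/s  ✗
  pressure (P = F/A): kg/(m·s²)  ✗
  power (P = W/t): kg·m²/s³  ✗

Only gravitational potential energy has units kg·m²/s².

Answer: gravitational potential energy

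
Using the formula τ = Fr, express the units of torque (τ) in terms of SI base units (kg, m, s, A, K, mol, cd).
Units of each symbol in τ = Fr:
  F (force): kg·m/s²
  r (lever arm): m

Multiplying the contributions: [kg·m/s²] · [m]
Adding exponents of each base unit: kg: 1, m: 2, s: -2
SI base units of torque: kg·m²/s²

Answer: kg·m²/s²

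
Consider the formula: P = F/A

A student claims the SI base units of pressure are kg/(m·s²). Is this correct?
Units of each symbol in P = F/A:
  F (force): kg·m/s²
  A (area): m²  → in the denominator, contributes 1/m²

Multiplying the contributions: [kg·m/s²] · [1/m²]
Adding exponents of each base unit: kg: 1, m: -1, s: -2
SI base units of pressure: kg/(m·s²)

The claimed units kg/(m·s²) match the derived units, so the claim is correct.

Answer: Yes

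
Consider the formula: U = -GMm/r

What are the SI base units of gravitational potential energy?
Units of each symbol in U = -GMm/r:
  G (gravitational constant): m³/(kg·s²)
  M (mass): kg
  m (mass): kg
  r (distance): m  → in the denominator, contributes 1/m
  The minus sign does not affect the units.

Multiplying the contributions: [m³/(kg·s²)] · [kg] · [kg] · [1/m]
Adding exponents of each base unit: kg: 1, m: 2, s: -2
SI base units of gravitational potential energy: kg·m²/s²

Answer: kg·m²/s²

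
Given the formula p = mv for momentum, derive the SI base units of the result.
Units of each symbol in p = mv:
  m (mass): kg
  v (velocity): m/s

Multiplying the contributions: [kg] · [m/s]
Adding exponents of each base unit: kg: 1, m: 1, s: -1
SI base units of momentum: kg·m/s

Answer: kg·m/s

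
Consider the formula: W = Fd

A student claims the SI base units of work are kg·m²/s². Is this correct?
Units of each symbol in W = Fd:
  F (force): kg·m/s²
  d (displacement): m

Multiplying the contributions: [kg·m/s²] · [m]
Adding exponents of each base unit: kg: 1, m: 2, s: -2
SI base units of work: kg·m²/s²

The claimed units kg·m²/s² match the derived units, so the claim is correct.

Answer: Yes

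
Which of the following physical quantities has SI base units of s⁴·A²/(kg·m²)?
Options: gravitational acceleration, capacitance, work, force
Checking the SI base units of each option:
  gravitational acceleration (g = GM/r²): m/s²  ✗
  capacitance (C = Q/V): s⁴·A²/(kg·m²)  ✓ matches
  work (W = Fd): kg·m²/s²  ✗
  force (F = ma): kg·m/s²  ✗

Only capacitance has units s⁴·A²/(kg·m²).

Answer: capacitance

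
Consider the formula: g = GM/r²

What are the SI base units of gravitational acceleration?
Units of each symbol in g = GM/r²:
  G (gravitational constant): m³/(kg·s²)
  M (mass): kg
  r (distance): m  → to the power 2 in the denominator, contributes 1/m²

Multiplying the contributions: [m³/(kg·s²)] · [kg] · [1/m²]
Adding exponents of each base unit: m: 1, s: -2
SI base units of gravitational acceleration: m/s²

Answer: m/s²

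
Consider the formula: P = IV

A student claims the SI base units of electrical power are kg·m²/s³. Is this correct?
Units of each symbol in P = IV:
  I (current): A
  V (voltage, in volts): kg·m²/(s³·A)

Multiplying the contributions: [A] · [kg·m²/(s³·A)]
Adding exponents of each base unit: kg: 1, m: 2, s: -3
SI base units of electrical power: kg·m²/s³

The claimed units kg·m²/s³ match the derived units, so the claim is correct.

Answer: Yes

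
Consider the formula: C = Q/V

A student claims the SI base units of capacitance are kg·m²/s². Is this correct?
Units of each symbol in C = Q/V:
  Q (charge, in coulombs): s·A
  V (voltage, in volts): kg·m²/(s³·A)  → in the denominator, contributes s³·A/(kg·m²)

Multiplying the contributions: [s·A] · [s³·A/(kg·m²)]
Adding exponents of each base unit: kg: -1, m: -2, s: 4, A: 2
SI base units of capacitance: s⁴·A²/(kg·m²)

The claimed units kg·m²/s² (exponents kg: 1, m: 2, s: -2) do not match the derived units s⁴·A²/(kg·m²) (exponents kg: -1, m: -2, s: 4, A: 2), so the claim is incorrect.

Answer: No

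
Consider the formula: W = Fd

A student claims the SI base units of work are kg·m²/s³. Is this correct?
Units of each symbol in W = Fd:
  F (force): kg·m/s²
  d (displacement): m

Multiplying the contributions: [kg·m/s²] · [m]
Adding exponents of each base unit: kg: 1, m: 2, s: -2
SI base units of work: kg·m²/s²

The claimed units kg·m²/s³ (exponents kg: 1, m: 2, s: -3) do not match the derived units kg·m²/s² (exponents kg: 1, m: 2, s: -2), so the claim is incorrect.

Answer: No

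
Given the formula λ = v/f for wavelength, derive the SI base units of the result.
Units of each symbol in λ = v/f:
  v (wave speed): m/s
  f (frequency): 1/s  → in the denominator, contributes s

Multiplying the contributions: [m/s] · [s]
Adding exponents of each base unit: m: 1
SI base units of wavelength: m

Answer: m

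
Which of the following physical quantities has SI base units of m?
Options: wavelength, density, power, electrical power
Checking the SI base units of each option:
  wavelength (λ = v/f): m  ✓ matches
  density (ρ = m/V): kg/m³  ✗
  power (P = W/t): kg·m²/s³  ✗
  electrical power (P = IV): kg·m²/s³  ✗

Only wavelength has units m.

Answer: wavelength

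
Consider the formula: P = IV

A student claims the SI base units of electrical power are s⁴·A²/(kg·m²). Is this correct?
Units of each symbol in P = IV:
  I (current): A
  V (voltage, in volts): kg·m²/(s³·A)

Multiplying the contributions: [A] · [kg·m²/(s³·A)]
Adding exponents of each base unit: kg: 1, m: 2, s: -3
SI base units of electrical power: kg·m²/s³

The claimed units s⁴·A²/(kg·m²) (exponents kg: -1, m: -2, s: 4, A: 2) do not match the derived units kg·m²/s³ (exponents kg: 1, m: 2, s: -3), so the claim is incorrect.

Answer: No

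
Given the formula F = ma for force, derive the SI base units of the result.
Units of each symbol in F = ma:
  m (mass): kg
  a (acceleration): m/s²

Multiplying the contributions: [kg] · [m/s²]
Adding exponents of each base unit: kg: 1, m: 1, s: -2
SI base units of force: kg·m/s²

Answer: kg·m/s²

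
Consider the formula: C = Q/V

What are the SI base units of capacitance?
Units of each symbol in C = Q/V:
  Q (charge, in coulombs): s·A
  V (voltage, in volts): kg·m²/(s³·A)  → in the denominator, contributes s³·A/(kg·m²)

Multiplying the contributions: [s·A] · [s³·A/(kg·m²)]
Adding exponents of each base unit: kg: -1, m: -2, s: 4, A: 2
SI base units of capacitance: s⁴·A²/(kg·m²)

Answer: s⁴·A²/(kg·m²)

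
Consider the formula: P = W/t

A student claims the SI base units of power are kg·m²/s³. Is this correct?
Units of each symbol in P = W/t:
  W (work): kg·m²/s²
  t (time): s  → in the denominator, contributes 1/s

Multiplying the contributions: [kg·m²/s²] · [1/s]
Adding exponents of each base unit: kg: 1, m: 2, s: -3
SI base units of power: kg·m²/s³

The claimed units kg·m²/s³ match the derived units, so the claim is correct.

Answer: Yes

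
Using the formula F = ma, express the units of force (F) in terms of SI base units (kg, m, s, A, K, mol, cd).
Units of each symbol in F = ma:
  m (mass): kg
  a (acceleration): m/s²

Multiplying the contributions: [kg] · [m/s²]
Adding exponents of each base unit: kg: 1, m: 1, s: -2
SI base units of force: kg·m/s²

Answer: kg·m/s²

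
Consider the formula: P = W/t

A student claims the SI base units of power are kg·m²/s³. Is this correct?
Units of each symbol in P = W/t:
  W (work): kg·m²/s²
  t (time): s  → in the denominator, contributes 1/s

Multiplying the contributions: [kg·m²/s²] · [1/s]
Adding exponents of each base unit: kg: 1, m: 2, s: -3
SI base units of power: kg·m²/s³

The claimed units kg·m²/s³ match the derived units, so the claim is correct.

Answer: Yes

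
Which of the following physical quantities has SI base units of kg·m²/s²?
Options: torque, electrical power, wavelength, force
Checking the SI base units of each option:
  torque (τ = Fr): kg·m²/s²  ✓ matches
  electrical power (P = IV): kg·m²/s³  ✗
  wavelength (λ = v/f): m  ✗
  force (F = ma): kg·m/s²  ✗

Only torque has units kg·m²/s².

Answer: torque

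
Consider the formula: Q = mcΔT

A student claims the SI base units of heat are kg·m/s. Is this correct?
Units of each symbol in Q = mcΔT:
  m (mass): kg
  c (specific heat capacity, in J/(kg·K)): m²/(s²·K)
  ΔT (temperature change): K

Multiplying the contributions: [kg] · [m²/(s²·K)] · [K]
Adding exponents of each base unit: kg: 1, m: 2, s: -2
SI base units of heat: kg·m²/s²

The claimed units kg·m/s (exponents kg: 1, m: 1, s: -1) do not match the derived units kg·m²/s² (exponents kg: 1, m: 2, s: -2), so the claim is incorrect.

Answer: No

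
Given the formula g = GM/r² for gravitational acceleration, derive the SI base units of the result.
Units of each symbol in g = GM/r²:
  G (gravitational constant): m³/(kg·s²)
  M (mass): kg
  r (distance): m  → to the power 2 in the denominator, contributes 1/m²

Multiplying the contributions: [m³/(kg·s²)] · [kg] · [1/m²]
Adding exponents of each base unit: m: 1, s: -2
SI base units of gravitational acceleration: m/s²

Answer: m/s²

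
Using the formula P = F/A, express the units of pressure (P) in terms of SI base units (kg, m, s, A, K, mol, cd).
Units of each symbol in P = F/A:
  F (force): kg·m/s²
  A (area): m²  → in the denominator, contributes 1/m²

Multiplying the contributions: [kg·m/s²] · [1/m²]
Adding exponents of each base unit: kg: 1, m: -1, s: -2
SI base units of pressure: kg/(m·s²)

Answer: kg/(m·s²)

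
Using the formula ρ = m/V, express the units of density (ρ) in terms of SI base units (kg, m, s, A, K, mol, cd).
Units of each symbol in ρ = m/V:
  m (mass): kg
  V (volume): m³  → in the denominator, contributes 1/m³

Multiplying the contributions: [kg] · [1/m³]
Adding exponents of each base unit: kg: 1, m: -3
SI base units of density: kg/m³

Answer: kg/m³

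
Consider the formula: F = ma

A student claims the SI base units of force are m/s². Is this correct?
Units of each symbol in F = ma:
  m (mass): kg
  a (acceleration): m/s²

Multiplying the contributions: [kg] · [m/s²]
Adding exponents of each base unit: kg: 1, m: 1, s: -2
SI base units of force: kg·m/s²

The claimed units m/s² (exponents m: 1, s: -2) do not match the derived units kg·m/s² (exponents kg: 1, m: 1, s: -2), so the claim is incorrect.

Answer: No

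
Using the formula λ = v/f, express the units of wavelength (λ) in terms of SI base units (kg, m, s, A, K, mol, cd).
Units of each symbol in λ = v/f:
  v (wave speed): m/s
  f (frequency): 1/s  → in the denominator, contributes s

Multiplying the contributions: [m/s] · [s]
Adding exponents of each base unit: m: 1
SI base units of wavelength: m

Answer: m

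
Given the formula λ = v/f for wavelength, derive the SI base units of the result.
Units of each symbol in λ = v/f:
  v (wave speed): m/s
  f (frequency): 1/s  → in the denominator, contributes s

Multiplying the contributions: [m/s] · [s]
Adding exponents of each base unit: m: 1
SI base units of wavelength: m

Answer: m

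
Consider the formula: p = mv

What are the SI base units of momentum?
Units of each symbol in p = mv:
  m (mass): kg
  v (velocity): m/s

Multiplying the contributions: [kg] · [m/s]
Adding exponents of each base unit: kg: 1, m: 1, s: -1
SI base units of momentum: kg·m/s

Answer: kg·m/s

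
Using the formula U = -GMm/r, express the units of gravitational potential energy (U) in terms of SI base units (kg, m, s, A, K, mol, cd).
Units of each symbol in U = -GMm/r:
  G (gravitational constant): m³/(kg·s²)
  M (mass): kg
  m (mass): kg
  r (distance): m  → in the denominator, contributes 1/m
  The minus sign does not affect the units.

Multiplying the contributions: [m³/(kg·s²)] · [kg] · [kg] · [1/m]
Adding exponents of each base unit: kg: 1, m: 2, s: -2
SI base units of gravitational potential energy: kg·m²/s²

Answer: kg·m²/s²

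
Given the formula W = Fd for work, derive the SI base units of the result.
Units of each symbol in W = Fd:
  F (force): kg·m/s²
  d (displacement): m

Multiplying the contributions: [kg·m/s²] · [m]
Adding exponents of each base unit: kg: 1, m: 2, s: -2
SI base units of work: kg·m²/s²

Answer: kg·m²/s²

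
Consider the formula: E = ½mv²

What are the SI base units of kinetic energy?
Units of each symbol in E = ½mv²:
  m (mass): kg
  v (speed): m/s  → to the power 2, contributes m²/s²
  The factor ½ is dimensionless.

Multiplying the contributions: [kg] · [m²/s²]
Adding exponents of each base unit: kg: 1, m: 2, s: -2
SI base units of kinetic energy: kg·m²/s²

Answer: kg·m²/s²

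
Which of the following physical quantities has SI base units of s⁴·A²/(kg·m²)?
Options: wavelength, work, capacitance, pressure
Checking the SI base units of each option:
  wavelength (λ = v/f): m  ✗
  work (W = Fd): kg·m²/s²  ✗
  capacitance (C = Q/V): s⁴·A²/(kg·m²)  ✓ matches
  pressure (P = F/A): kg/(m·s²)  ✗

Only capacitance has units s⁴·A²/(kg·m²).

Answer: capacitance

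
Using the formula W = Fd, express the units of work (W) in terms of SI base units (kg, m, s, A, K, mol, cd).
Units of each symbol in W = Fd:
  F (force): kg·m/s²
  d (displacement): m

Multiplying the contributions: [kg·m/s²] · [m]
Adding exponents of each base unit: kg: 1, m: 2, s: -2
SI base units of work: kg·m²/s²

Answer: kg·m²/s²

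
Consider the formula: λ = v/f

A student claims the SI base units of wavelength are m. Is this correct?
Units of each symbol in λ = v/f:
  v (wave speed): m/s
  f (frequency): 1/s  → in the denominator, contributes s

Multiplying the contributions: [m/s] · [s]
Adding exponents of each base unit: m: 1
SI base units of wavelength: m

The claimed units m match the derived units, so the claim is correct.

Answer: Yes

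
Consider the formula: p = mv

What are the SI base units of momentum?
Units of each symbol in p = mv:
  m (mass): kg
  v (velocity): m/s

Multiplying the contributions: [kg] · [m/s]
Adding exponents of each base unit: kg: 1, m: 1, s: -1
SI base units of momentum: kg·m/s

Answer: kg·m/s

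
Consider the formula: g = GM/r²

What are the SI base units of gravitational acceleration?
Units of each symbol in g = GM/r²:
  G (gravitational constant): m³/(kg·s²)
  M (mass): kg
  r (distance): m  → to the power 2 in the denominator, contributes 1/m²

Multiplying the contributions: [m³/(kg·s²)] · [kg] · [1/m²]
Adding exponents of each base unit: m: 1, s: -2
SI base units of gravitational acceleration: m/s²

Answer: m/s²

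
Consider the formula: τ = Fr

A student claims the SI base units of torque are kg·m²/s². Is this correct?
Units of each symbol in τ = Fr:
  F (force): kg·m/s²
  r (lever arm): m

Multiplying the contributions: [kg·m/s²] · [m]
Adding exponents of each base unit: kg: 1, m: 2, s: -2
SI base units of torque: kg·m²/s²

The claimed units kg·m²/s² match the derived units, so the claim is correct.

Answer: Yes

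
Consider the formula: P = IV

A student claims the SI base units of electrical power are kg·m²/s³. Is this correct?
Units of each symbol in P = IV:
  I (current): A
  V (voltage, in volts): kg·m²/(s³·A)

Multiplying the contributions: [A] · [kg·m²/(s³·A)]
Adding exponents of each base unit: kg: 1, m: 2, s: -3
SI base units of electrical power: kg·m²/s³

The claimed units kg·m²/s³ match the derived units, so the claim is correct.

Answer: Yes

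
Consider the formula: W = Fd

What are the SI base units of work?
Units of each symbol in W = Fd:
  F (force): kg·m/s²
  d (displacement): m

Multiplying the contributions: [kg·m/s²] · [m]
Adding exponents of each base unit: kg: 1, m: 2, s: -2
SI base units of work: kg·m²/s²

Answer: kg·m²/s²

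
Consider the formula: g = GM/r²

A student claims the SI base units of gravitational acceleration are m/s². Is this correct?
Units of each symbol in g = GM/r²:
  G (gravitational constant): m³/(kg·s²)
  M (mass): kg
  r (distance): m  → to the power 2 in the denominator, contributes 1/m²

Multiplying the contributions: [m³/(kg·s²)] · [kg] · [1/m²]
Adding exponents of each base unit: m: 1, s: -2
SI base units of gravitational acceleration: m/s²

The claimed units m/s² match the derived units, so the claim is correct.

Answer: Yes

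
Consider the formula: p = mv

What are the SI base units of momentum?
Units of each symbol in p = mv:
  m (mass): kg
  v (velocity): m/s

Multiplying the contributions: [kg] · [m/s]
Adding exponents of each base unit: kg: 1, m: 1, s: -1
SI base units of momentum: kg·m/s

Answer: kg·m/s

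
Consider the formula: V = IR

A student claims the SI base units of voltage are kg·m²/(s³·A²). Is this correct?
Units of each symbol in V = IR:
  I (current): A
  R (resistance, in ohms): kg·m²/(s³·A²)

Multiplying the contributions: [A] · [kg·m²/(s³·A²)]
Adding exponents of each base unit: kg: 1, m: 2, s: -3, A: -1
SI base units of voltage: kg·m²/(s³·A)

The claimed units kg·m²/(s³·A²) (exponents kg: 1, m: 2, s: -3, A: -2) do not match the derived units kg·m²/(s³·A) (exponents kg: 1, m: 2, s: -3, A: -1), so the claim is incorrect.

Answer: No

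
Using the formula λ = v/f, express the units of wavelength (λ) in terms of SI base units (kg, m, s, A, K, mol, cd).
Units of each symbol in λ = v/f:
  v (wave speed): m/s
  f (frequency): 1/s  → in the denominator, contributes s

Multiplying the contributions: [m/s] · [s]
Adding exponents of each base unit: m: 1
SI base units of wavelength: m

Answer: m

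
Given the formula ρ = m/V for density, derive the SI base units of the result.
Units of each symbol in ρ = m/V:
  m (mass): kg
  V (volume): m³  → in the denominator, contributes 1/m³

Multiplying the contributions: [kg] · [1/m³]
Adding exponents of each base unit: kg: 1, m: -3
SI base units of density: kg/m³

Answer: kg/m³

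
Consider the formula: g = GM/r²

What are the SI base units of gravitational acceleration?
Units of each symbol in g = GM/r²:
  G (gravitational constant): m³/(kg·s²)
  M (mass): kg
  r (distance): m  → to the power 2 in the denominator, contributes 1/m²

Multiplying the contributions: [m³/(kg·s²)] · [kg] · [1/m²]
Adding exponents of each base unit: m: 1, s: -2
SI base units of gravitational acceleration: m/s²

Answer: m/s²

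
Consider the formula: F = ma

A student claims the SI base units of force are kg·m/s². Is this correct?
Units of each symbol in F = ma:
  m (mass): kg
  a (acceleration): m/s²

Multiplying the contributions: [kg] · [m/s²]
Adding exponents of each base unit: kg: 1, m: 1, s: -2
SI base units of force: kg·m/s²

The claimed units kg·m/s² match the derived units, so the claim is correct.

Answer: Yes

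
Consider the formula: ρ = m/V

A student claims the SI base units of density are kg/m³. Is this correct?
Units of each symbol in ρ = m/V:
  m (mass): kg
  V (volume): m³  → in the denominator, contributes 1/m³

Multiplying the contributions: [kg] · [1/m³]
Adding exponents of each base unit: kg: 1, m: -3
SI base units of density: kg/m³

The claimed units kg/m³ match the derived units, so the claim is correct.

Answer: Yes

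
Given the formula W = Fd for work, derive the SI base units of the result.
Units of each symbol in W = Fd:
  F (force): kg·m/s²
  d (displacement): m

Multiplying the contributions: [kg·m/s²] · [m]
Adding exponents of each base unit: kg: 1, m: 2, s: -2
SI base units of work: kg·m²/s²

Answer: kg·m²/s²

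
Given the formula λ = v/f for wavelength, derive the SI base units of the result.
Units of each symbol in λ = v/f:
  v (wave speed): m/s
  f (frequency): 1/s  → in the denominator, contributes s

Multiplying the contributions: [m/s] · [s]
Adding exponents of each base unit: m: 1
SI base units of wavelength: m

Answer: m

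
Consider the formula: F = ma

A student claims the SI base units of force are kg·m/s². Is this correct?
Units of each symbol in F = ma:
  m (mass): kg
  a (acceleration): m/s²

Multiplying the contributions: [kg] · [m/s²]
Adding exponents of each base unit: kg: 1, m: 1, s: -2
SI base units of force: kg·m/s²

The claimed units kg·m/s² match the derived units, so the claim is correct.

Answer: Yes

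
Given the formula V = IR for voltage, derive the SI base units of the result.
Units of each symbol in V = IR:
  I (current): A
  R (resistance, in ohms): kg·m²/(s³·A²)

Multiplying the contributions: [A] · [kg·m²/(s³·A²)]
Adding exponents of each base unit: kg: 1, m: 2, s: -3, A: -1
SI base units of voltage: kg·m²/(s³·A)

Answer: kg·m²/(s³·A)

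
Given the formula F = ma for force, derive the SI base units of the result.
Units of each symbol in F = ma:
  m (mass): kg
  a (acceleration): m/s²

Multiplying the contributions: [kg] · [m/s²]
Adding exponents of each base unit: kg: 1, m: 1, s: -2
SI base units of force: kg·m/s²

Answer: kg·m/s²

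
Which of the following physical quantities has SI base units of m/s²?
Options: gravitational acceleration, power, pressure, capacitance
Checking the SI base units of each option:
  gravitational acceleration (g = GM/r²): m/s²  ✓ matches
  power (P = W/t): kg·m²/s³  ✗
  pressure (P = F/A): kg/(m·s²)  ✗
  capacitance (C = Q/V): s⁴·A²/(kg·m²)  ✗

Only gravitational acceleration has units m/s².

Answer: gravitational acceleration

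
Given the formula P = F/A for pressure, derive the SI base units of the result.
Units of each symbol in P = F/A:
  F (force): kg·m/s²
  A (area): m²  → in the denominator, contributes 1/m²

Multiplying the contributions: [kg·m/s²] · [1/m²]
Adding exponents of each base unit: kg: 1, m: -1, s: -2
SI base units of pressure: kg/(m·s²)

Answer: kg/(m·s²)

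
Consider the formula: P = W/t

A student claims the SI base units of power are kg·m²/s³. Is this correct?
Units of each symbol in P = W/t:
  W (work): kg·m²/s²
  t (time): s  → in the denominator, contributes 1/s

Multiplying the contributions: [kg·m²/s²] · [1/s]
Adding exponents of each base unit: kg: 1, m: 2, s: -3
SI base units of power: kg·m²/s³

The claimed units kg·m²/s³ match the derived units, so the claim is correct.

Answer: Yes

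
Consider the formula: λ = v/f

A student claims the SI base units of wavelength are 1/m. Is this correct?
Units of each symbol in λ = v/f:
  v (wave speed): m/s
  f (frequency): 1/s  → in the denominator, contributes s

Multiplying the contributions: [m/s] · [s]
Adding exponents of each base unit: m: 1
SI base units of wavelength: m

The claimed units 1/m (exponents m: -1) do not match the derived units m (exponents m: 1), so the claim is incorrect.

Answer: No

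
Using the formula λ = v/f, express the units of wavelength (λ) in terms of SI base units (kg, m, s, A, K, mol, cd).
Units of each symbol in λ = v/f:
  v (wave speed): m/s
  f (frequency): 1/s  → in the denominator, contributes s

Multiplying the contributions: [m/s] · [s]
Adding exponents of each base unit: m: 1
SI base units of wavelength: m

Answer: m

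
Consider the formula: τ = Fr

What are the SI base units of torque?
Units of each symbol in τ = Fr:
  F (force): kg·m/s²
  r (lever arm): m

Multiplying the contributions: [kg·m/s²] · [m]
Adding exponents of each base unit: kg: 1, m: 2, s: -2
SI base units of torque: kg·m²/s²

Answer: kg·m²/s²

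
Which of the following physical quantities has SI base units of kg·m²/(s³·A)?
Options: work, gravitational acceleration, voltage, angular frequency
Checking the SI base units of each option:
  work (W = Fd): kg·m²/s²  ✗
  gravitational acceleration (g = GM/r²): m/s²  ✗
  voltage (V = IR): kg·m²/(s³·A)  ✓ matches
  angular frequency (ω = 2πf): 1/s  ✗

Only voltage has units kg·m²/(s³·A).

Answer: voltage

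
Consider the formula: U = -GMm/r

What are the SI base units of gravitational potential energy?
Units of each symbol in U = -GMm/r:
  G (gravitational constant): m³/(kg·s²)
  M (mass): kg
  m (mass): kg
  r (distance): m  → in the denominator, contributes 1/m
  The minus sign does not affect the units.

Multiplying the contributions: [m³/(kg·s²)] · [kg] · [kg] · [1/m]
Adding exponents of each base unit: kg: 1, m: 2, s: -2
SI base units of gravitational potential energy: kg·m²/s²

Answer: kg·m²/s²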